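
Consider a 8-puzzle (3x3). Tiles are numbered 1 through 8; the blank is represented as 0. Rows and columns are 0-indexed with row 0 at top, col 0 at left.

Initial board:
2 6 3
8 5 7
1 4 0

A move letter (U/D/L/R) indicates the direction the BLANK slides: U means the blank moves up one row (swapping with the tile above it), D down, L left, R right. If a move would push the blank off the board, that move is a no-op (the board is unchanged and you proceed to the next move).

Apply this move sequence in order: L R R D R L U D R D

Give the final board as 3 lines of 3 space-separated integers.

After move 1 (L):
2 6 3
8 5 7
1 0 4

After move 2 (R):
2 6 3
8 5 7
1 4 0

After move 3 (R):
2 6 3
8 5 7
1 4 0

After move 4 (D):
2 6 3
8 5 7
1 4 0

After move 5 (R):
2 6 3
8 5 7
1 4 0

After move 6 (L):
2 6 3
8 5 7
1 0 4

After move 7 (U):
2 6 3
8 0 7
1 5 4

After move 8 (D):
2 6 3
8 5 7
1 0 4

After move 9 (R):
2 6 3
8 5 7
1 4 0

After move 10 (D):
2 6 3
8 5 7
1 4 0

Answer: 2 6 3
8 5 7
1 4 0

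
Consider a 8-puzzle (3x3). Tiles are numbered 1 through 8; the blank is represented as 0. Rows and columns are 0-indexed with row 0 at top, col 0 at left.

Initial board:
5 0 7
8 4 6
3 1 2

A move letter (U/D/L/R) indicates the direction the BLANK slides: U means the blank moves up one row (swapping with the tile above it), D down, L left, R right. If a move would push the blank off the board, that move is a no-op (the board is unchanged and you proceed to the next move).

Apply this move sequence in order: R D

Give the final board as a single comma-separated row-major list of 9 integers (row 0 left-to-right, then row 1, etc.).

Answer: 5, 7, 6, 8, 4, 0, 3, 1, 2

Derivation:
After move 1 (R):
5 7 0
8 4 6
3 1 2

After move 2 (D):
5 7 6
8 4 0
3 1 2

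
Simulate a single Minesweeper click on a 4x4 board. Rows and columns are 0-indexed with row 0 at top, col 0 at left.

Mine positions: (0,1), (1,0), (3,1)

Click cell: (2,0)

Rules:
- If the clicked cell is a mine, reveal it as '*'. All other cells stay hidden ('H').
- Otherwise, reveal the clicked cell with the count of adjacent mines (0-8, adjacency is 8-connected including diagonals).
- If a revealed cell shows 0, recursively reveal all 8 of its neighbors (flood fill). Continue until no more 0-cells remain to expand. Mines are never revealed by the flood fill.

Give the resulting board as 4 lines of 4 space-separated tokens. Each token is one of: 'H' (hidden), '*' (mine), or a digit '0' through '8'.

H H H H
H H H H
2 H H H
H H H H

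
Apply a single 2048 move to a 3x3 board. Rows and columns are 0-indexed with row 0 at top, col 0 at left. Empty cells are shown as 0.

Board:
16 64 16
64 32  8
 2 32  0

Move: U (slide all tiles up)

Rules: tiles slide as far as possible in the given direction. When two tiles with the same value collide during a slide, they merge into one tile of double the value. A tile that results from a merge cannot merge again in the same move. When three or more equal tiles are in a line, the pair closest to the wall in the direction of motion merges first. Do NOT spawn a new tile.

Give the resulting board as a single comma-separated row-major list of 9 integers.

Slide up:
col 0: [16, 64, 2] -> [16, 64, 2]
col 1: [64, 32, 32] -> [64, 64, 0]
col 2: [16, 8, 0] -> [16, 8, 0]

Answer: 16, 64, 16, 64, 64, 8, 2, 0, 0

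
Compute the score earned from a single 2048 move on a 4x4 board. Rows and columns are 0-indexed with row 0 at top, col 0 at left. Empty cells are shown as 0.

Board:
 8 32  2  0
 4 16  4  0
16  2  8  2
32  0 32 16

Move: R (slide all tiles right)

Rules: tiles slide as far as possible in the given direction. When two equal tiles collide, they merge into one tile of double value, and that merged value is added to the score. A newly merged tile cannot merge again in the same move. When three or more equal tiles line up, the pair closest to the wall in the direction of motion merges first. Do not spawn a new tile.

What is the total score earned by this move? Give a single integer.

Answer: 64

Derivation:
Slide right:
row 0: [8, 32, 2, 0] -> [0, 8, 32, 2]  score +0 (running 0)
row 1: [4, 16, 4, 0] -> [0, 4, 16, 4]  score +0 (running 0)
row 2: [16, 2, 8, 2] -> [16, 2, 8, 2]  score +0 (running 0)
row 3: [32, 0, 32, 16] -> [0, 0, 64, 16]  score +64 (running 64)
Board after move:
 0  8 32  2
 0  4 16  4
16  2  8  2
 0  0 64 16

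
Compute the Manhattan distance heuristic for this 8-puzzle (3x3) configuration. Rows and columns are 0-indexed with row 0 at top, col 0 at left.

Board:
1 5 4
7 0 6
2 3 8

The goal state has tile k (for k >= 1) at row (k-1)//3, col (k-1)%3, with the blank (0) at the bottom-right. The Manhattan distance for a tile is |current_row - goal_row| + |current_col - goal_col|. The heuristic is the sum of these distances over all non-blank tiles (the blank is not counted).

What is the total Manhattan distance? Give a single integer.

Tile 1: at (0,0), goal (0,0), distance |0-0|+|0-0| = 0
Tile 5: at (0,1), goal (1,1), distance |0-1|+|1-1| = 1
Tile 4: at (0,2), goal (1,0), distance |0-1|+|2-0| = 3
Tile 7: at (1,0), goal (2,0), distance |1-2|+|0-0| = 1
Tile 6: at (1,2), goal (1,2), distance |1-1|+|2-2| = 0
Tile 2: at (2,0), goal (0,1), distance |2-0|+|0-1| = 3
Tile 3: at (2,1), goal (0,2), distance |2-0|+|1-2| = 3
Tile 8: at (2,2), goal (2,1), distance |2-2|+|2-1| = 1
Sum: 0 + 1 + 3 + 1 + 0 + 3 + 3 + 1 = 12

Answer: 12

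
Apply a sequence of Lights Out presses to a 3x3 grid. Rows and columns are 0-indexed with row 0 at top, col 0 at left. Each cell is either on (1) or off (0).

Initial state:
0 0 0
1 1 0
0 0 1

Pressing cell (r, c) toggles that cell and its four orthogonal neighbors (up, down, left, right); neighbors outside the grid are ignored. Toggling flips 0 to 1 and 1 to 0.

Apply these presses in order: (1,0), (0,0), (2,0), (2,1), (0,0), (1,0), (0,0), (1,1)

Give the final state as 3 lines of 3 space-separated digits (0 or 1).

After press 1 at (1,0):
1 0 0
0 0 0
1 0 1

After press 2 at (0,0):
0 1 0
1 0 0
1 0 1

After press 3 at (2,0):
0 1 0
0 0 0
0 1 1

After press 4 at (2,1):
0 1 0
0 1 0
1 0 0

After press 5 at (0,0):
1 0 0
1 1 0
1 0 0

After press 6 at (1,0):
0 0 0
0 0 0
0 0 0

After press 7 at (0,0):
1 1 0
1 0 0
0 0 0

After press 8 at (1,1):
1 0 0
0 1 1
0 1 0

Answer: 1 0 0
0 1 1
0 1 0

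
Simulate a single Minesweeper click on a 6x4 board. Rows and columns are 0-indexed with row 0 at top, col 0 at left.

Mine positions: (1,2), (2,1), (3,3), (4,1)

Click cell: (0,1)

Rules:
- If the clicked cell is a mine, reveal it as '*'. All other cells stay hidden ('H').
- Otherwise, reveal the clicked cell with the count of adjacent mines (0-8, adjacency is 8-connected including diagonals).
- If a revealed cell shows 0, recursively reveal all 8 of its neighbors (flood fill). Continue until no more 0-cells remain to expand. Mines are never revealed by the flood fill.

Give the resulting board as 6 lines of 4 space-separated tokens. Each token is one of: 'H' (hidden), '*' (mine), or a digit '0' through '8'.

H 1 H H
H H H H
H H H H
H H H H
H H H H
H H H H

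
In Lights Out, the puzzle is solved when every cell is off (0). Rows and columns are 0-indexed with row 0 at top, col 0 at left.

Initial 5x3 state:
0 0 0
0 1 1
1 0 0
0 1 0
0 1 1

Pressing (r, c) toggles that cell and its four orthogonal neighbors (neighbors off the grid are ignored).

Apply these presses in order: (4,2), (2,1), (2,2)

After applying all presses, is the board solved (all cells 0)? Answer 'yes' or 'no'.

Answer: yes

Derivation:
After press 1 at (4,2):
0 0 0
0 1 1
1 0 0
0 1 1
0 0 0

After press 2 at (2,1):
0 0 0
0 0 1
0 1 1
0 0 1
0 0 0

After press 3 at (2,2):
0 0 0
0 0 0
0 0 0
0 0 0
0 0 0

Lights still on: 0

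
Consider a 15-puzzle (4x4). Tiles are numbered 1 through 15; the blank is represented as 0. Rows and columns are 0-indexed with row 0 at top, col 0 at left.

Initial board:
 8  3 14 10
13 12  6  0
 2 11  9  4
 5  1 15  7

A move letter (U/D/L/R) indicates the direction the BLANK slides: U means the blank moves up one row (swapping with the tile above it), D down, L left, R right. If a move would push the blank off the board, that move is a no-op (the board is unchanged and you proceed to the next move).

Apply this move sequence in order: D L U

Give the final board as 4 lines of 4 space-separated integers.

Answer:  8  3 14 10
13 12  0  4
 2 11  6  9
 5  1 15  7

Derivation:
After move 1 (D):
 8  3 14 10
13 12  6  4
 2 11  9  0
 5  1 15  7

After move 2 (L):
 8  3 14 10
13 12  6  4
 2 11  0  9
 5  1 15  7

After move 3 (U):
 8  3 14 10
13 12  0  4
 2 11  6  9
 5  1 15  7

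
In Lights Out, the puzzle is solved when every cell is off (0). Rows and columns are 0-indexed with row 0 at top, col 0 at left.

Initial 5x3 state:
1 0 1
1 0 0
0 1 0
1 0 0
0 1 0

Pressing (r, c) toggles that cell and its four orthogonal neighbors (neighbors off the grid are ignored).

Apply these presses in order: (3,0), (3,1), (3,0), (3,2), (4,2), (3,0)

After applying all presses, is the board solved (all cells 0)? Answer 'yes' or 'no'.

After press 1 at (3,0):
1 0 1
1 0 0
1 1 0
0 1 0
1 1 0

After press 2 at (3,1):
1 0 1
1 0 0
1 0 0
1 0 1
1 0 0

After press 3 at (3,0):
1 0 1
1 0 0
0 0 0
0 1 1
0 0 0

After press 4 at (3,2):
1 0 1
1 0 0
0 0 1
0 0 0
0 0 1

After press 5 at (4,2):
1 0 1
1 0 0
0 0 1
0 0 1
0 1 0

After press 6 at (3,0):
1 0 1
1 0 0
1 0 1
1 1 1
1 1 0

Lights still on: 10

Answer: no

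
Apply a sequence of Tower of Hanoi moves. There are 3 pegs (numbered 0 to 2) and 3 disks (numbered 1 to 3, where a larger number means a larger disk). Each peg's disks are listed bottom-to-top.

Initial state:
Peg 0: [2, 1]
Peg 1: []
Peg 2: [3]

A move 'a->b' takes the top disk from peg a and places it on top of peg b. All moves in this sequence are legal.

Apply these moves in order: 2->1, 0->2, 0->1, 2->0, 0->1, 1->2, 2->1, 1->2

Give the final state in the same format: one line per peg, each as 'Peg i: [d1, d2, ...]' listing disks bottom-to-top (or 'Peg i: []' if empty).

After move 1 (2->1):
Peg 0: [2, 1]
Peg 1: [3]
Peg 2: []

After move 2 (0->2):
Peg 0: [2]
Peg 1: [3]
Peg 2: [1]

After move 3 (0->1):
Peg 0: []
Peg 1: [3, 2]
Peg 2: [1]

After move 4 (2->0):
Peg 0: [1]
Peg 1: [3, 2]
Peg 2: []

After move 5 (0->1):
Peg 0: []
Peg 1: [3, 2, 1]
Peg 2: []

After move 6 (1->2):
Peg 0: []
Peg 1: [3, 2]
Peg 2: [1]

After move 7 (2->1):
Peg 0: []
Peg 1: [3, 2, 1]
Peg 2: []

After move 8 (1->2):
Peg 0: []
Peg 1: [3, 2]
Peg 2: [1]

Answer: Peg 0: []
Peg 1: [3, 2]
Peg 2: [1]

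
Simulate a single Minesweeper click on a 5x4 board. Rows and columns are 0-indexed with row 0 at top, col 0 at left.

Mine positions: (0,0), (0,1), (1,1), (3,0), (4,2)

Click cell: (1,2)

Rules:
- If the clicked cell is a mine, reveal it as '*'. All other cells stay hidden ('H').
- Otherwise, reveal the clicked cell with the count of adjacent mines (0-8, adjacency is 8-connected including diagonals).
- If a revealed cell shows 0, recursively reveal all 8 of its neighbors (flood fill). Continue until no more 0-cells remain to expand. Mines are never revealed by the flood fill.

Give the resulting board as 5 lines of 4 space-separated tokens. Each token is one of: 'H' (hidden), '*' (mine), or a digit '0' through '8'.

H H H H
H H 2 H
H H H H
H H H H
H H H H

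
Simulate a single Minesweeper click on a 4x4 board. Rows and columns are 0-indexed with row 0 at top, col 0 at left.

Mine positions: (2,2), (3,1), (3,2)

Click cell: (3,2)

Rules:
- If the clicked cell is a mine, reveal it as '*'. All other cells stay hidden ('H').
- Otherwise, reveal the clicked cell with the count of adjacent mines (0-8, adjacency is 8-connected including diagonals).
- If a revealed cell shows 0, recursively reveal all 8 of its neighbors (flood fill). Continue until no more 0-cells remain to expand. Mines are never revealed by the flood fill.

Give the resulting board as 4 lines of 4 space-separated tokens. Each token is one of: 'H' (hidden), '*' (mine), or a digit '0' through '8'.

H H H H
H H H H
H H H H
H H * H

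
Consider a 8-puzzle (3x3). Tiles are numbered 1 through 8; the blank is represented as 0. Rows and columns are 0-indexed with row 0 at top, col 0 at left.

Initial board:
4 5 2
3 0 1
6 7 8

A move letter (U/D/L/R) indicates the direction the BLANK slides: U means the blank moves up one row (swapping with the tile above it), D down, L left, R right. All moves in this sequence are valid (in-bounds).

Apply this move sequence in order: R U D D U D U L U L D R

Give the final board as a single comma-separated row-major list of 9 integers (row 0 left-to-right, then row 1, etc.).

Answer: 3, 4, 2, 5, 0, 1, 6, 7, 8

Derivation:
After move 1 (R):
4 5 2
3 1 0
6 7 8

After move 2 (U):
4 5 0
3 1 2
6 7 8

After move 3 (D):
4 5 2
3 1 0
6 7 8

After move 4 (D):
4 5 2
3 1 8
6 7 0

After move 5 (U):
4 5 2
3 1 0
6 7 8

After move 6 (D):
4 5 2
3 1 8
6 7 0

After move 7 (U):
4 5 2
3 1 0
6 7 8

After move 8 (L):
4 5 2
3 0 1
6 7 8

After move 9 (U):
4 0 2
3 5 1
6 7 8

After move 10 (L):
0 4 2
3 5 1
6 7 8

After move 11 (D):
3 4 2
0 5 1
6 7 8

After move 12 (R):
3 4 2
5 0 1
6 7 8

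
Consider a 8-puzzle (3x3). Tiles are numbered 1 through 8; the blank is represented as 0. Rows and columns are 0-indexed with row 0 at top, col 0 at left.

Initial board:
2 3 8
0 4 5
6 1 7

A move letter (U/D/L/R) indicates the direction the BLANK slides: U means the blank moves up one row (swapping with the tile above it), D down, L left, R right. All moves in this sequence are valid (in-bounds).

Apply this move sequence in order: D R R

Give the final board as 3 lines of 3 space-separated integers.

Answer: 2 3 8
6 4 5
1 7 0

Derivation:
After move 1 (D):
2 3 8
6 4 5
0 1 7

After move 2 (R):
2 3 8
6 4 5
1 0 7

After move 3 (R):
2 3 8
6 4 5
1 7 0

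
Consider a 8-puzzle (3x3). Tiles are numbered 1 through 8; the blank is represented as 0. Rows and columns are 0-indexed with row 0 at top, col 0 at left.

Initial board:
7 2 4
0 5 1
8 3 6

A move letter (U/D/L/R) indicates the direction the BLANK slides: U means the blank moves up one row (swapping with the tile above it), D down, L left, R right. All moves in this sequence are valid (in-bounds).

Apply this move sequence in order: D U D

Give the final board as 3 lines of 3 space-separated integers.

Answer: 7 2 4
8 5 1
0 3 6

Derivation:
After move 1 (D):
7 2 4
8 5 1
0 3 6

After move 2 (U):
7 2 4
0 5 1
8 3 6

After move 3 (D):
7 2 4
8 5 1
0 3 6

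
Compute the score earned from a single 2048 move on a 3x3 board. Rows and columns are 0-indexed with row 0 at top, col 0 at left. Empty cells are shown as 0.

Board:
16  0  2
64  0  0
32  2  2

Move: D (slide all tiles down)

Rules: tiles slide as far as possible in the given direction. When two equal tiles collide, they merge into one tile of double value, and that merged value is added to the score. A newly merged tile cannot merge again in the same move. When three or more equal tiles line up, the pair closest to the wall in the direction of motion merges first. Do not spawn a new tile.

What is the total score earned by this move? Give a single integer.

Slide down:
col 0: [16, 64, 32] -> [16, 64, 32]  score +0 (running 0)
col 1: [0, 0, 2] -> [0, 0, 2]  score +0 (running 0)
col 2: [2, 0, 2] -> [0, 0, 4]  score +4 (running 4)
Board after move:
16  0  0
64  0  0
32  2  4

Answer: 4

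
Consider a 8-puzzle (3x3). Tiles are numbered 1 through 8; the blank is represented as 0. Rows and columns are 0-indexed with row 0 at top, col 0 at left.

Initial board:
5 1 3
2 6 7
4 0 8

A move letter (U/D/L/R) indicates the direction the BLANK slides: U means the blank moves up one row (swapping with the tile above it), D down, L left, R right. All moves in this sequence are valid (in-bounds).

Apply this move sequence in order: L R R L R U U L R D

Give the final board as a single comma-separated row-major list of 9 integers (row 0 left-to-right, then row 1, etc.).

Answer: 5, 1, 3, 2, 6, 0, 4, 8, 7

Derivation:
After move 1 (L):
5 1 3
2 6 7
0 4 8

After move 2 (R):
5 1 3
2 6 7
4 0 8

After move 3 (R):
5 1 3
2 6 7
4 8 0

After move 4 (L):
5 1 3
2 6 7
4 0 8

After move 5 (R):
5 1 3
2 6 7
4 8 0

After move 6 (U):
5 1 3
2 6 0
4 8 7

After move 7 (U):
5 1 0
2 6 3
4 8 7

After move 8 (L):
5 0 1
2 6 3
4 8 7

After move 9 (R):
5 1 0
2 6 3
4 8 7

After move 10 (D):
5 1 3
2 6 0
4 8 7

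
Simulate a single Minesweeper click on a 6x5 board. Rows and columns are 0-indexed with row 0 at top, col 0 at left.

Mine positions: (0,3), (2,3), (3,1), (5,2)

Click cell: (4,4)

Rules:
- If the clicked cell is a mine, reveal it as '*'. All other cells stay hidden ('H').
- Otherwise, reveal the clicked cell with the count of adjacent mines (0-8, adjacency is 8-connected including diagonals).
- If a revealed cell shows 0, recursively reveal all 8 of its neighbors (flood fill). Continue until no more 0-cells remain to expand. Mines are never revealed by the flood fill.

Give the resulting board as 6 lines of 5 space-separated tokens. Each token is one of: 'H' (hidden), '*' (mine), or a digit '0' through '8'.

H H H H H
H H H H H
H H H H H
H H H 1 1
H H H 1 0
H H H 1 0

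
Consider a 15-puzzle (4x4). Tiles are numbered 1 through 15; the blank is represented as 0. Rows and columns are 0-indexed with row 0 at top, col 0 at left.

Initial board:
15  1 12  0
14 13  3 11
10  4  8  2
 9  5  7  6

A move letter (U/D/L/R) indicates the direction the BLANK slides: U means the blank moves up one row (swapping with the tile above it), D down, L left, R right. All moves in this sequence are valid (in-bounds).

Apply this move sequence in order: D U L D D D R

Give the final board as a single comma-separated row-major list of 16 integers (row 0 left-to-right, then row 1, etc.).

After move 1 (D):
15  1 12 11
14 13  3  0
10  4  8  2
 9  5  7  6

After move 2 (U):
15  1 12  0
14 13  3 11
10  4  8  2
 9  5  7  6

After move 3 (L):
15  1  0 12
14 13  3 11
10  4  8  2
 9  5  7  6

After move 4 (D):
15  1  3 12
14 13  0 11
10  4  8  2
 9  5  7  6

After move 5 (D):
15  1  3 12
14 13  8 11
10  4  0  2
 9  5  7  6

After move 6 (D):
15  1  3 12
14 13  8 11
10  4  7  2
 9  5  0  6

After move 7 (R):
15  1  3 12
14 13  8 11
10  4  7  2
 9  5  6  0

Answer: 15, 1, 3, 12, 14, 13, 8, 11, 10, 4, 7, 2, 9, 5, 6, 0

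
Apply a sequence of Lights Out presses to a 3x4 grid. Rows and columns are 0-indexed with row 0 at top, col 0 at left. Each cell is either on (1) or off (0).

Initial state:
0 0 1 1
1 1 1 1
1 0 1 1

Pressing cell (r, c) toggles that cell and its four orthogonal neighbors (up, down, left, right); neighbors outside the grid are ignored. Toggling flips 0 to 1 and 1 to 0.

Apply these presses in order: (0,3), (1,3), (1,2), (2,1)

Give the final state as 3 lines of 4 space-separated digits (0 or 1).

After press 1 at (0,3):
0 0 0 0
1 1 1 0
1 0 1 1

After press 2 at (1,3):
0 0 0 1
1 1 0 1
1 0 1 0

After press 3 at (1,2):
0 0 1 1
1 0 1 0
1 0 0 0

After press 4 at (2,1):
0 0 1 1
1 1 1 0
0 1 1 0

Answer: 0 0 1 1
1 1 1 0
0 1 1 0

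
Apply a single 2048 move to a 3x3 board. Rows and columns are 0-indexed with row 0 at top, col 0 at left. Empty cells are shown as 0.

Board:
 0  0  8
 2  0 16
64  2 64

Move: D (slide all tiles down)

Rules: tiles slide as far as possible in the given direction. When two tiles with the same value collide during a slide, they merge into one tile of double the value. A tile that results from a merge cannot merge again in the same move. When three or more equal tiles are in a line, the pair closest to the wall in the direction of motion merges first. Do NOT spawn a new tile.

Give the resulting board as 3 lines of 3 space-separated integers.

Answer:  0  0  8
 2  0 16
64  2 64

Derivation:
Slide down:
col 0: [0, 2, 64] -> [0, 2, 64]
col 1: [0, 0, 2] -> [0, 0, 2]
col 2: [8, 16, 64] -> [8, 16, 64]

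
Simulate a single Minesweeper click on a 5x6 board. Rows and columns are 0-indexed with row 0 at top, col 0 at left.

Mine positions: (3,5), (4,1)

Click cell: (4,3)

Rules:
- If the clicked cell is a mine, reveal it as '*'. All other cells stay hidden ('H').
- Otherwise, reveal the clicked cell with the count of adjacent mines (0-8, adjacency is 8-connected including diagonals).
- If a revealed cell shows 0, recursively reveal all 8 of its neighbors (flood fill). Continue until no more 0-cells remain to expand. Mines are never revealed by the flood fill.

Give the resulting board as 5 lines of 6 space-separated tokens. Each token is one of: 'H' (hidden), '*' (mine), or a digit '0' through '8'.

0 0 0 0 0 0
0 0 0 0 0 0
0 0 0 0 1 1
1 1 1 0 1 H
H H 1 0 1 H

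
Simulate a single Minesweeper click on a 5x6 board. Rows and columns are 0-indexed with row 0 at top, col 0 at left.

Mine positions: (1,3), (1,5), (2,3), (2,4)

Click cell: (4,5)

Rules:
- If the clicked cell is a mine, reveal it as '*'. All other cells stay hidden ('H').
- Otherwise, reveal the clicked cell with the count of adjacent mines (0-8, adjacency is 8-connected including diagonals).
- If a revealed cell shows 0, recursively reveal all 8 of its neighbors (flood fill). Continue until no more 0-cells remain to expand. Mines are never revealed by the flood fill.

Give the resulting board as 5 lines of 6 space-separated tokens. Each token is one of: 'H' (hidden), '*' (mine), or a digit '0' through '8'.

0 0 1 H H H
0 0 2 H H H
0 0 2 H H H
0 0 1 2 2 1
0 0 0 0 0 0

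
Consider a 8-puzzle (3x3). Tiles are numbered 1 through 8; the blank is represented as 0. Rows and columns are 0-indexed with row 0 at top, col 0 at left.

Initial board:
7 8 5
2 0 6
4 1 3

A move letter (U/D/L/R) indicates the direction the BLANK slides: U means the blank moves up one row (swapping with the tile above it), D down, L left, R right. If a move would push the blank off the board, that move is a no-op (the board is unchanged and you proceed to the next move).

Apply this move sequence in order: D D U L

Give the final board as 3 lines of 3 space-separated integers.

After move 1 (D):
7 8 5
2 1 6
4 0 3

After move 2 (D):
7 8 5
2 1 6
4 0 3

After move 3 (U):
7 8 5
2 0 6
4 1 3

After move 4 (L):
7 8 5
0 2 6
4 1 3

Answer: 7 8 5
0 2 6
4 1 3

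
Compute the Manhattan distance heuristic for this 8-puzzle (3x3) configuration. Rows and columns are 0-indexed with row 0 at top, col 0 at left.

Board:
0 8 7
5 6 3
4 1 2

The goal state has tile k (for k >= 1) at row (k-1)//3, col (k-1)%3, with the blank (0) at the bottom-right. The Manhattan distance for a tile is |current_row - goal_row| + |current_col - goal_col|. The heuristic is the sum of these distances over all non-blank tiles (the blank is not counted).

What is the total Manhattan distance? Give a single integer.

Tile 8: (0,1)->(2,1) = 2
Tile 7: (0,2)->(2,0) = 4
Tile 5: (1,0)->(1,1) = 1
Tile 6: (1,1)->(1,2) = 1
Tile 3: (1,2)->(0,2) = 1
Tile 4: (2,0)->(1,0) = 1
Tile 1: (2,1)->(0,0) = 3
Tile 2: (2,2)->(0,1) = 3
Sum: 2 + 4 + 1 + 1 + 1 + 1 + 3 + 3 = 16

Answer: 16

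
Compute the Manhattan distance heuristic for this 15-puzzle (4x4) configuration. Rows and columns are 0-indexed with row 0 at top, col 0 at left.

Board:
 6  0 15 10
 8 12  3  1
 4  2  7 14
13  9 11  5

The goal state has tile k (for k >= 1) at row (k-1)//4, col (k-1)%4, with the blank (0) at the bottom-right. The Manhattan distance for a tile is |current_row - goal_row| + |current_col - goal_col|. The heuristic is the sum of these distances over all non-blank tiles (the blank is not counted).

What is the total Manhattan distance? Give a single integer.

Answer: 39

Derivation:
Tile 6: at (0,0), goal (1,1), distance |0-1|+|0-1| = 2
Tile 15: at (0,2), goal (3,2), distance |0-3|+|2-2| = 3
Tile 10: at (0,3), goal (2,1), distance |0-2|+|3-1| = 4
Tile 8: at (1,0), goal (1,3), distance |1-1|+|0-3| = 3
Tile 12: at (1,1), goal (2,3), distance |1-2|+|1-3| = 3
Tile 3: at (1,2), goal (0,2), distance |1-0|+|2-2| = 1
Tile 1: at (1,3), goal (0,0), distance |1-0|+|3-0| = 4
Tile 4: at (2,0), goal (0,3), distance |2-0|+|0-3| = 5
Tile 2: at (2,1), goal (0,1), distance |2-0|+|1-1| = 2
Tile 7: at (2,2), goal (1,2), distance |2-1|+|2-2| = 1
Tile 14: at (2,3), goal (3,1), distance |2-3|+|3-1| = 3
Tile 13: at (3,0), goal (3,0), distance |3-3|+|0-0| = 0
Tile 9: at (3,1), goal (2,0), distance |3-2|+|1-0| = 2
Tile 11: at (3,2), goal (2,2), distance |3-2|+|2-2| = 1
Tile 5: at (3,3), goal (1,0), distance |3-1|+|3-0| = 5
Sum: 2 + 3 + 4 + 3 + 3 + 1 + 4 + 5 + 2 + 1 + 3 + 0 + 2 + 1 + 5 = 39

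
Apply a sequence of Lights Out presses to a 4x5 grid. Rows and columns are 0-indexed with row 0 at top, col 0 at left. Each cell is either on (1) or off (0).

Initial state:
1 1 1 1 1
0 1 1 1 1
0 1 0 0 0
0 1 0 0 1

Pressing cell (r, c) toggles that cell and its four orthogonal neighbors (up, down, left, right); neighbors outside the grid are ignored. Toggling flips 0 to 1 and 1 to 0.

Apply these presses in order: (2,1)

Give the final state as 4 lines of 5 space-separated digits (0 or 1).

After press 1 at (2,1):
1 1 1 1 1
0 0 1 1 1
1 0 1 0 0
0 0 0 0 1

Answer: 1 1 1 1 1
0 0 1 1 1
1 0 1 0 0
0 0 0 0 1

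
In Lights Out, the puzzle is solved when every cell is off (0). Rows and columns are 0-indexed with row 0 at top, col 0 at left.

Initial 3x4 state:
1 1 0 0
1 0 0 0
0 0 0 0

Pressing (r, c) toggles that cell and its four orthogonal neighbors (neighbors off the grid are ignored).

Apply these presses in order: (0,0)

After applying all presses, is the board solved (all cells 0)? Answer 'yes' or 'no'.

After press 1 at (0,0):
0 0 0 0
0 0 0 0
0 0 0 0

Lights still on: 0

Answer: yes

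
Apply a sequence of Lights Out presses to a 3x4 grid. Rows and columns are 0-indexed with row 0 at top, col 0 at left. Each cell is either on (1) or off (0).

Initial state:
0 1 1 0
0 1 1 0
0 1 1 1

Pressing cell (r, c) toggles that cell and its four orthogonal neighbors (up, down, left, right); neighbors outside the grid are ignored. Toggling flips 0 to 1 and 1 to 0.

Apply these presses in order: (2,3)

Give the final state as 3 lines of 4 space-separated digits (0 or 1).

After press 1 at (2,3):
0 1 1 0
0 1 1 1
0 1 0 0

Answer: 0 1 1 0
0 1 1 1
0 1 0 0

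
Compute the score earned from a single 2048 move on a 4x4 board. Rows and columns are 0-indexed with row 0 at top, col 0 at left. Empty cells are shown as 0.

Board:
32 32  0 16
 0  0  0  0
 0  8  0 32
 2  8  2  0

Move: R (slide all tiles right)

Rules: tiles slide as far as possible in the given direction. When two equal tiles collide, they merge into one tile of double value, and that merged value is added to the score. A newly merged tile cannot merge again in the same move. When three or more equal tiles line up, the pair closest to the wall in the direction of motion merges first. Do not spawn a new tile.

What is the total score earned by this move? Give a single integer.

Answer: 64

Derivation:
Slide right:
row 0: [32, 32, 0, 16] -> [0, 0, 64, 16]  score +64 (running 64)
row 1: [0, 0, 0, 0] -> [0, 0, 0, 0]  score +0 (running 64)
row 2: [0, 8, 0, 32] -> [0, 0, 8, 32]  score +0 (running 64)
row 3: [2, 8, 2, 0] -> [0, 2, 8, 2]  score +0 (running 64)
Board after move:
 0  0 64 16
 0  0  0  0
 0  0  8 32
 0  2  8  2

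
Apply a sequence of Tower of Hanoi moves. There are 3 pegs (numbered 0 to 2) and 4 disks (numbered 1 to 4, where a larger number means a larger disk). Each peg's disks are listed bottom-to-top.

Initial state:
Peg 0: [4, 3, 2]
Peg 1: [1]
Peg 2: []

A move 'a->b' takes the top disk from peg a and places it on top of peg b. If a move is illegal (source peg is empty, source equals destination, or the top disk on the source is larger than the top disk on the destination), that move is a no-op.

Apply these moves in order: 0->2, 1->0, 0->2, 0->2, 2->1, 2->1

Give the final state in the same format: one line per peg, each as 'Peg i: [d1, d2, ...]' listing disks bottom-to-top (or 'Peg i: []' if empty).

After move 1 (0->2):
Peg 0: [4, 3]
Peg 1: [1]
Peg 2: [2]

After move 2 (1->0):
Peg 0: [4, 3, 1]
Peg 1: []
Peg 2: [2]

After move 3 (0->2):
Peg 0: [4, 3]
Peg 1: []
Peg 2: [2, 1]

After move 4 (0->2):
Peg 0: [4, 3]
Peg 1: []
Peg 2: [2, 1]

After move 5 (2->1):
Peg 0: [4, 3]
Peg 1: [1]
Peg 2: [2]

After move 6 (2->1):
Peg 0: [4, 3]
Peg 1: [1]
Peg 2: [2]

Answer: Peg 0: [4, 3]
Peg 1: [1]
Peg 2: [2]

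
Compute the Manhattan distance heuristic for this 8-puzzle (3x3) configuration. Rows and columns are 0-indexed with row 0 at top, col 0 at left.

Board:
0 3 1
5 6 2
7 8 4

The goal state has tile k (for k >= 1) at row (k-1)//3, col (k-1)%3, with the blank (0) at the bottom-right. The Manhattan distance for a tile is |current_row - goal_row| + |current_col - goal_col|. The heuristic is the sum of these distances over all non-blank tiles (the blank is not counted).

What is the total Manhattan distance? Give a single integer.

Answer: 10

Derivation:
Tile 3: at (0,1), goal (0,2), distance |0-0|+|1-2| = 1
Tile 1: at (0,2), goal (0,0), distance |0-0|+|2-0| = 2
Tile 5: at (1,0), goal (1,1), distance |1-1|+|0-1| = 1
Tile 6: at (1,1), goal (1,2), distance |1-1|+|1-2| = 1
Tile 2: at (1,2), goal (0,1), distance |1-0|+|2-1| = 2
Tile 7: at (2,0), goal (2,0), distance |2-2|+|0-0| = 0
Tile 8: at (2,1), goal (2,1), distance |2-2|+|1-1| = 0
Tile 4: at (2,2), goal (1,0), distance |2-1|+|2-0| = 3
Sum: 1 + 2 + 1 + 1 + 2 + 0 + 0 + 3 = 10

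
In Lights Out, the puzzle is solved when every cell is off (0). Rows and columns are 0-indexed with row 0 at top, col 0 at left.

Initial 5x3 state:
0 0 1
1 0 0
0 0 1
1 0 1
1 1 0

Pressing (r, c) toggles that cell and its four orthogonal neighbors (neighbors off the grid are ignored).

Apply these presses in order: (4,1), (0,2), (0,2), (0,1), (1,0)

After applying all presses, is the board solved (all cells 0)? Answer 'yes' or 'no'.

Answer: no

Derivation:
After press 1 at (4,1):
0 0 1
1 0 0
0 0 1
1 1 1
0 0 1

After press 2 at (0,2):
0 1 0
1 0 1
0 0 1
1 1 1
0 0 1

After press 3 at (0,2):
0 0 1
1 0 0
0 0 1
1 1 1
0 0 1

After press 4 at (0,1):
1 1 0
1 1 0
0 0 1
1 1 1
0 0 1

After press 5 at (1,0):
0 1 0
0 0 0
1 0 1
1 1 1
0 0 1

Lights still on: 7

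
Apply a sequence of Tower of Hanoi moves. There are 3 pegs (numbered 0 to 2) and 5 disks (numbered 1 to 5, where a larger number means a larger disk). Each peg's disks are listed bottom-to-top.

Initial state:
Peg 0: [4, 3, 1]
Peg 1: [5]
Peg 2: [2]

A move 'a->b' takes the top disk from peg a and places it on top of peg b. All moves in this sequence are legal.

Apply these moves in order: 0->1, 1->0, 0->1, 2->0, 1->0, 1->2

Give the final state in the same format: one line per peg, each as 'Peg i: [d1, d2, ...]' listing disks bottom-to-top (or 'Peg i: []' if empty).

Answer: Peg 0: [4, 3, 2, 1]
Peg 1: []
Peg 2: [5]

Derivation:
After move 1 (0->1):
Peg 0: [4, 3]
Peg 1: [5, 1]
Peg 2: [2]

After move 2 (1->0):
Peg 0: [4, 3, 1]
Peg 1: [5]
Peg 2: [2]

After move 3 (0->1):
Peg 0: [4, 3]
Peg 1: [5, 1]
Peg 2: [2]

After move 4 (2->0):
Peg 0: [4, 3, 2]
Peg 1: [5, 1]
Peg 2: []

After move 5 (1->0):
Peg 0: [4, 3, 2, 1]
Peg 1: [5]
Peg 2: []

After move 6 (1->2):
Peg 0: [4, 3, 2, 1]
Peg 1: []
Peg 2: [5]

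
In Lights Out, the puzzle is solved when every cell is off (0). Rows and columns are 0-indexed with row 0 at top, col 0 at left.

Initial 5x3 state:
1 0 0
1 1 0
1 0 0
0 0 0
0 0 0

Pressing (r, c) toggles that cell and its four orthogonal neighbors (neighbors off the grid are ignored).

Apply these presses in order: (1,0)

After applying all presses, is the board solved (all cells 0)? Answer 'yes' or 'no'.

Answer: yes

Derivation:
After press 1 at (1,0):
0 0 0
0 0 0
0 0 0
0 0 0
0 0 0

Lights still on: 0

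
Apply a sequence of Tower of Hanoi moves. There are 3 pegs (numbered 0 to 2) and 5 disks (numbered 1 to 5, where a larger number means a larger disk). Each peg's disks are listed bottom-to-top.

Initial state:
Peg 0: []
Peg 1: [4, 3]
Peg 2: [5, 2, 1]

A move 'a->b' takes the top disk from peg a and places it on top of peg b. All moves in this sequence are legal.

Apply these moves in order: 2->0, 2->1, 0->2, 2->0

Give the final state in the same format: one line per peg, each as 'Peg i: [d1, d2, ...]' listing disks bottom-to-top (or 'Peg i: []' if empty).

Answer: Peg 0: [1]
Peg 1: [4, 3, 2]
Peg 2: [5]

Derivation:
After move 1 (2->0):
Peg 0: [1]
Peg 1: [4, 3]
Peg 2: [5, 2]

After move 2 (2->1):
Peg 0: [1]
Peg 1: [4, 3, 2]
Peg 2: [5]

After move 3 (0->2):
Peg 0: []
Peg 1: [4, 3, 2]
Peg 2: [5, 1]

After move 4 (2->0):
Peg 0: [1]
Peg 1: [4, 3, 2]
Peg 2: [5]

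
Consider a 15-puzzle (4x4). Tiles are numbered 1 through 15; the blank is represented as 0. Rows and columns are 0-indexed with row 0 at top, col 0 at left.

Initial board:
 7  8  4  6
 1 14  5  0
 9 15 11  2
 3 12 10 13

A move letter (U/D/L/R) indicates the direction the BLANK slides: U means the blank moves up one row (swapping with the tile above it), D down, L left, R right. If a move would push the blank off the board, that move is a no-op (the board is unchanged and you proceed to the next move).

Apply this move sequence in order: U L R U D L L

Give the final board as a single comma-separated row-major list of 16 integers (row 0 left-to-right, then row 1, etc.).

After move 1 (U):
 7  8  4  0
 1 14  5  6
 9 15 11  2
 3 12 10 13

After move 2 (L):
 7  8  0  4
 1 14  5  6
 9 15 11  2
 3 12 10 13

After move 3 (R):
 7  8  4  0
 1 14  5  6
 9 15 11  2
 3 12 10 13

After move 4 (U):
 7  8  4  0
 1 14  5  6
 9 15 11  2
 3 12 10 13

After move 5 (D):
 7  8  4  6
 1 14  5  0
 9 15 11  2
 3 12 10 13

After move 6 (L):
 7  8  4  6
 1 14  0  5
 9 15 11  2
 3 12 10 13

After move 7 (L):
 7  8  4  6
 1  0 14  5
 9 15 11  2
 3 12 10 13

Answer: 7, 8, 4, 6, 1, 0, 14, 5, 9, 15, 11, 2, 3, 12, 10, 13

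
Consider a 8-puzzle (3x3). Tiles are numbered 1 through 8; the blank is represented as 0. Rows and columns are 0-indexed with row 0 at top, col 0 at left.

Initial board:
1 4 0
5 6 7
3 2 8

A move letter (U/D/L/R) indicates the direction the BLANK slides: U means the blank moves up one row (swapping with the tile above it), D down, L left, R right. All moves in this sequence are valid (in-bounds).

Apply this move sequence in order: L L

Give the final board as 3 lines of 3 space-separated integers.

After move 1 (L):
1 0 4
5 6 7
3 2 8

After move 2 (L):
0 1 4
5 6 7
3 2 8

Answer: 0 1 4
5 6 7
3 2 8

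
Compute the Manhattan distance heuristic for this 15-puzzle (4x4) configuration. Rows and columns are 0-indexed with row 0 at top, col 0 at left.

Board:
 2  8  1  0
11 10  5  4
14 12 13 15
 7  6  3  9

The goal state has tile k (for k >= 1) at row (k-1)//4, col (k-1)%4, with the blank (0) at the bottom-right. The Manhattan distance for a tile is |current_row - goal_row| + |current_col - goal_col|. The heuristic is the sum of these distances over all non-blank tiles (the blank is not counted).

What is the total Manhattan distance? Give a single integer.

Tile 2: at (0,0), goal (0,1), distance |0-0|+|0-1| = 1
Tile 8: at (0,1), goal (1,3), distance |0-1|+|1-3| = 3
Tile 1: at (0,2), goal (0,0), distance |0-0|+|2-0| = 2
Tile 11: at (1,0), goal (2,2), distance |1-2|+|0-2| = 3
Tile 10: at (1,1), goal (2,1), distance |1-2|+|1-1| = 1
Tile 5: at (1,2), goal (1,0), distance |1-1|+|2-0| = 2
Tile 4: at (1,3), goal (0,3), distance |1-0|+|3-3| = 1
Tile 14: at (2,0), goal (3,1), distance |2-3|+|0-1| = 2
Tile 12: at (2,1), goal (2,3), distance |2-2|+|1-3| = 2
Tile 13: at (2,2), goal (3,0), distance |2-3|+|2-0| = 3
Tile 15: at (2,3), goal (3,2), distance |2-3|+|3-2| = 2
Tile 7: at (3,0), goal (1,2), distance |3-1|+|0-2| = 4
Tile 6: at (3,1), goal (1,1), distance |3-1|+|1-1| = 2
Tile 3: at (3,2), goal (0,2), distance |3-0|+|2-2| = 3
Tile 9: at (3,3), goal (2,0), distance |3-2|+|3-0| = 4
Sum: 1 + 3 + 2 + 3 + 1 + 2 + 1 + 2 + 2 + 3 + 2 + 4 + 2 + 3 + 4 = 35

Answer: 35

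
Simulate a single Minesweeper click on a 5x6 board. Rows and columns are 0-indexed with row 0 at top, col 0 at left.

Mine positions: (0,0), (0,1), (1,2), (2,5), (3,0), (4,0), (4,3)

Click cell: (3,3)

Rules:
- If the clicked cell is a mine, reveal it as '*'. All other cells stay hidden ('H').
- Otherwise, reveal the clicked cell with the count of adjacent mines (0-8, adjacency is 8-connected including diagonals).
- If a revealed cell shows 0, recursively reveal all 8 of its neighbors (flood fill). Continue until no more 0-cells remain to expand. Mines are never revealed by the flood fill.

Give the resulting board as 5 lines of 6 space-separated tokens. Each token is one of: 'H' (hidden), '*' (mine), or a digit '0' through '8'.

H H H H H H
H H H H H H
H H H H H H
H H H 1 H H
H H H H H H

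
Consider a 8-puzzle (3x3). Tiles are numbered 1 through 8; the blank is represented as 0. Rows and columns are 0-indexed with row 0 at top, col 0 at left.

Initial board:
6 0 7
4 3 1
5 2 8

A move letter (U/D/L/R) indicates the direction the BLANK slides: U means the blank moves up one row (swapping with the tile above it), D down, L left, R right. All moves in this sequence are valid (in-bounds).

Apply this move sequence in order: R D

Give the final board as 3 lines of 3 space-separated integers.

Answer: 6 7 1
4 3 0
5 2 8

Derivation:
After move 1 (R):
6 7 0
4 3 1
5 2 8

After move 2 (D):
6 7 1
4 3 0
5 2 8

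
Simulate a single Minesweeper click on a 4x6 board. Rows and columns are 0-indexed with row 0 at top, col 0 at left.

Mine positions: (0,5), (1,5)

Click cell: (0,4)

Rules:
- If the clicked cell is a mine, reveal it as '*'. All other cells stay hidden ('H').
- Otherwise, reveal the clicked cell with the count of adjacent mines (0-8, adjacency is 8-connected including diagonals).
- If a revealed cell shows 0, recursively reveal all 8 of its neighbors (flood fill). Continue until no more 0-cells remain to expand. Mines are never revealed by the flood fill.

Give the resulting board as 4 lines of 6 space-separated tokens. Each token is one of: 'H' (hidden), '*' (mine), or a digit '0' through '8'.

H H H H 2 H
H H H H H H
H H H H H H
H H H H H H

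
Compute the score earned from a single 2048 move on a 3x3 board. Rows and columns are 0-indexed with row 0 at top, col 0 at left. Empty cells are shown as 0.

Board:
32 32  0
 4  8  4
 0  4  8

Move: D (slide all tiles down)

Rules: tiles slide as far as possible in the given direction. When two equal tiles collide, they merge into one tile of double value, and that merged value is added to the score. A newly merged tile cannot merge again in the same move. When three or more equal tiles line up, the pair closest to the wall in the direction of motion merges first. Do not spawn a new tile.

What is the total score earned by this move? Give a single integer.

Slide down:
col 0: [32, 4, 0] -> [0, 32, 4]  score +0 (running 0)
col 1: [32, 8, 4] -> [32, 8, 4]  score +0 (running 0)
col 2: [0, 4, 8] -> [0, 4, 8]  score +0 (running 0)
Board after move:
 0 32  0
32  8  4
 4  4  8

Answer: 0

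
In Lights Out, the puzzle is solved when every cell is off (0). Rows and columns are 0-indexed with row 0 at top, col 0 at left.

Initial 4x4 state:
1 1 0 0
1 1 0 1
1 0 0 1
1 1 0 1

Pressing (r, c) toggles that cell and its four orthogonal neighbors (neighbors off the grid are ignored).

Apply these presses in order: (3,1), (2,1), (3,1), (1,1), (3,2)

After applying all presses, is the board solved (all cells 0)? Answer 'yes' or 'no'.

Answer: no

Derivation:
After press 1 at (3,1):
1 1 0 0
1 1 0 1
1 1 0 1
0 0 1 1

After press 2 at (2,1):
1 1 0 0
1 0 0 1
0 0 1 1
0 1 1 1

After press 3 at (3,1):
1 1 0 0
1 0 0 1
0 1 1 1
1 0 0 1

After press 4 at (1,1):
1 0 0 0
0 1 1 1
0 0 1 1
1 0 0 1

After press 5 at (3,2):
1 0 0 0
0 1 1 1
0 0 0 1
1 1 1 0

Lights still on: 8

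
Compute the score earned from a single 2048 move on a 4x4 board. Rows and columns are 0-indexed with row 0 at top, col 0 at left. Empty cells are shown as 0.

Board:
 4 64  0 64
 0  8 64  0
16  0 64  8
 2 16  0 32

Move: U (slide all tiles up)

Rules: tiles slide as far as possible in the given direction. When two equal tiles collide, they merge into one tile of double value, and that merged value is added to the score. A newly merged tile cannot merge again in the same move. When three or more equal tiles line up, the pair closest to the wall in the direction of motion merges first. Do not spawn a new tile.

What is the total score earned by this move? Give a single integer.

Slide up:
col 0: [4, 0, 16, 2] -> [4, 16, 2, 0]  score +0 (running 0)
col 1: [64, 8, 0, 16] -> [64, 8, 16, 0]  score +0 (running 0)
col 2: [0, 64, 64, 0] -> [128, 0, 0, 0]  score +128 (running 128)
col 3: [64, 0, 8, 32] -> [64, 8, 32, 0]  score +0 (running 128)
Board after move:
  4  64 128  64
 16   8   0   8
  2  16   0  32
  0   0   0   0

Answer: 128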